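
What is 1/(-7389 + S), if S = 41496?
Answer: 1/34107 ≈ 2.9319e-5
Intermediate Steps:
1/(-7389 + S) = 1/(-7389 + 41496) = 1/34107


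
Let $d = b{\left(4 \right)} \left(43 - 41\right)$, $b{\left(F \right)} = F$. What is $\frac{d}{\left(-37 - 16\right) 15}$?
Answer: $- \frac{8}{795} \approx -0.010063$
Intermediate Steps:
$d = 8$ ($d = 4 \left(43 - 41\right) = 4 \cdot 2 = 8$)
$\frac{d}{\left(-37 - 16\right) 15} = \frac{8}{\left(-37 - 16\right) 15} = \frac{8}{\left(-53\right) 15} = \frac{8}{-795} = 8 \left(- \frac{1}{795}\right) = - \frac{8}{795}$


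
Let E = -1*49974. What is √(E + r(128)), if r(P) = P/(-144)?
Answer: I*√449774/3 ≈ 223.55*I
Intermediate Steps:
r(P) = -P/144 (r(P) = P*(-1/144) = -P/144)
E = -49974
√(E + r(128)) = √(-49974 - 1/144*128) = √(-49974 - 8/9) = √(-449774/9) = I*√449774/3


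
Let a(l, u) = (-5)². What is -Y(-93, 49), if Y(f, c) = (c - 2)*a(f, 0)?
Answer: -1175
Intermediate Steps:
a(l, u) = 25
Y(f, c) = -50 + 25*c (Y(f, c) = (c - 2)*25 = (-2 + c)*25 = -50 + 25*c)
-Y(-93, 49) = -(-50 + 25*49) = -(-50 + 1225) = -1*1175 = -1175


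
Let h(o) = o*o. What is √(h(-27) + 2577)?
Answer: √3306 ≈ 57.498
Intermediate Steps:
h(o) = o²
√(h(-27) + 2577) = √((-27)² + 2577) = √(729 + 2577) = √3306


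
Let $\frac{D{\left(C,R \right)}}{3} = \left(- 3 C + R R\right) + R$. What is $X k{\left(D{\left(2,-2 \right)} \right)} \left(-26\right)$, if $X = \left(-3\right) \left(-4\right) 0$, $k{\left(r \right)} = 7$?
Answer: $0$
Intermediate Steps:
$D{\left(C,R \right)} = - 9 C + 3 R + 3 R^{2}$ ($D{\left(C,R \right)} = 3 \left(\left(- 3 C + R R\right) + R\right) = 3 \left(\left(- 3 C + R^{2}\right) + R\right) = 3 \left(\left(R^{2} - 3 C\right) + R\right) = 3 \left(R + R^{2} - 3 C\right) = - 9 C + 3 R + 3 R^{2}$)
$X = 0$ ($X = 12 \cdot 0 = 0$)
$X k{\left(D{\left(2,-2 \right)} \right)} \left(-26\right) = 0 \cdot 7 \left(-26\right) = 0 \left(-26\right) = 0$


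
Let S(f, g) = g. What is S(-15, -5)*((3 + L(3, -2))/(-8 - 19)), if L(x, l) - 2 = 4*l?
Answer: -5/9 ≈ -0.55556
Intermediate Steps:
L(x, l) = 2 + 4*l
S(-15, -5)*((3 + L(3, -2))/(-8 - 19)) = -5*(3 + (2 + 4*(-2)))/(-8 - 19) = -5*(3 + (2 - 8))/(-27) = -5*(3 - 6)*(-1)/27 = -(-15)*(-1)/27 = -5*1/9 = -5/9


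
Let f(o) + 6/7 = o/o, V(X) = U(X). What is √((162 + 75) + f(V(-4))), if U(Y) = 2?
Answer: 2*√2905/7 ≈ 15.399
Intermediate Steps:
V(X) = 2
f(o) = ⅐ (f(o) = -6/7 + o/o = -6/7 + 1 = ⅐)
√((162 + 75) + f(V(-4))) = √((162 + 75) + ⅐) = √(237 + ⅐) = √(1660/7) = 2*√2905/7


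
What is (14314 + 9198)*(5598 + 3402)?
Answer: 211608000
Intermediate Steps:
(14314 + 9198)*(5598 + 3402) = 23512*9000 = 211608000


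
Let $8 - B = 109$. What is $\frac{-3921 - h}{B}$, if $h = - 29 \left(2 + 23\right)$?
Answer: $\frac{3196}{101} \approx 31.644$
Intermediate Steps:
$B = -101$ ($B = 8 - 109 = -101$)
$h = -725$ ($h = \left(-29\right) 25 = -725$)
$\frac{-3921 - h}{B} = \frac{-3921 - -725}{-101} = \left(-3921 + 725\right) \left(- \frac{1}{101}\right) = \left(-3196\right) \left(- \frac{1}{101}\right) = \frac{3196}{101}$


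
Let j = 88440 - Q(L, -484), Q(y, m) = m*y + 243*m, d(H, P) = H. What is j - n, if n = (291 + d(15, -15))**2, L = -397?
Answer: -79732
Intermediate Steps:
Q(y, m) = 243*m + m*y
n = 93636 (n = (291 + 15)**2 = 306**2 = 93636)
j = 13904 (j = 88440 - (-484)*(243 - 397) = 88440 - (-484)*(-154) = 88440 - 1*74536 = 88440 - 74536 = 13904)
j - n = 13904 - 1*93636 = 13904 - 93636 = -79732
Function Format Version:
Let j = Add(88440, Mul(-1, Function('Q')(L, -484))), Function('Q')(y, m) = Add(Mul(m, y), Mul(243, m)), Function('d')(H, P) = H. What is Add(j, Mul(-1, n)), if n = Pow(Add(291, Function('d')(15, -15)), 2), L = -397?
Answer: -79732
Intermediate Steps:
Function('Q')(y, m) = Add(Mul(243, m), Mul(m, y))
n = 93636 (n = Pow(Add(291, 15), 2) = Pow(306, 2) = 93636)
j = 13904 (j = Add(88440, Mul(-1, Mul(-484, Add(243, -397)))) = Add(88440, Mul(-1, Mul(-484, -154))) = Add(88440, Mul(-1, 74536)) = Add(88440, -74536) = 13904)
Add(j, Mul(-1, n)) = Add(13904, Mul(-1, 93636)) = Add(13904, -93636) = -79732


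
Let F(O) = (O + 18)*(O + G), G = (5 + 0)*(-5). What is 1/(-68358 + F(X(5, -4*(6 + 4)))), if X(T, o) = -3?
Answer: -1/68778 ≈ -1.4540e-5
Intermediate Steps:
G = -25 (G = 5*(-5) = -25)
F(O) = (-25 + O)*(18 + O) (F(O) = (O + 18)*(O - 25) = (18 + O)*(-25 + O) = (-25 + O)*(18 + O))
1/(-68358 + F(X(5, -4*(6 + 4)))) = 1/(-68358 + (-450 + (-3)² - 7*(-3))) = 1/(-68358 + (-450 + 9 + 21)) = 1/(-68358 - 420) = 1/(-68778) = -1/68778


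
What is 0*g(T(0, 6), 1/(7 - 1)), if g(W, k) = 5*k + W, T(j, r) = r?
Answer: 0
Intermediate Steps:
g(W, k) = W + 5*k
0*g(T(0, 6), 1/(7 - 1)) = 0*(6 + 5/(7 - 1)) = 0*(6 + 5/6) = 0*(6 + 5*(⅙)) = 0*(6 + ⅚) = 0*(41/6) = 0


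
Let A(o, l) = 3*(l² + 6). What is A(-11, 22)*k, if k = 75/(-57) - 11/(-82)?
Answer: -1353135/779 ≈ -1737.0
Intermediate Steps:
A(o, l) = 18 + 3*l² (A(o, l) = 3*(6 + l²) = 18 + 3*l²)
k = -1841/1558 (k = 75*(-1/57) - 11*(-1/82) = -25/19 + 11/82 = -1841/1558 ≈ -1.1816)
A(-11, 22)*k = (18 + 3*22²)*(-1841/1558) = (18 + 3*484)*(-1841/1558) = (18 + 1452)*(-1841/1558) = 1470*(-1841/1558) = -1353135/779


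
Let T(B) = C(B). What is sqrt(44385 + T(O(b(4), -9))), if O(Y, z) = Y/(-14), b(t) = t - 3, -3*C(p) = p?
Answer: sqrt(78295182)/42 ≈ 210.68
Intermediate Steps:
C(p) = -p/3
b(t) = -3 + t
O(Y, z) = -Y/14 (O(Y, z) = Y*(-1/14) = -Y/14)
T(B) = -B/3
sqrt(44385 + T(O(b(4), -9))) = sqrt(44385 - (-1)*(-3 + 4)/42) = sqrt(44385 - (-1)/42) = sqrt(44385 - 1/3*(-1/14)) = sqrt(44385 + 1/42) = sqrt(1864171/42) = sqrt(78295182)/42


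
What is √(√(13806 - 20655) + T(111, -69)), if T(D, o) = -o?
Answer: √(69 + 3*I*√761) ≈ 9.4008 + 4.4017*I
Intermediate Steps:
√(√(13806 - 20655) + T(111, -69)) = √(√(13806 - 20655) - 1*(-69)) = √(√(-6849) + 69) = √(3*I*√761 + 69) = √(69 + 3*I*√761)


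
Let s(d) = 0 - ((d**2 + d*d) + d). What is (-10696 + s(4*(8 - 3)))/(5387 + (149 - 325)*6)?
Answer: -11516/4331 ≈ -2.6590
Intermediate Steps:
s(d) = -d - 2*d**2 (s(d) = 0 - ((d**2 + d**2) + d) = 0 - (2*d**2 + d) = 0 - (d + 2*d**2) = 0 + (-d - 2*d**2) = -d - 2*d**2)
(-10696 + s(4*(8 - 3)))/(5387 + (149 - 325)*6) = (-10696 - 4*(8 - 3)*(1 + 2*(4*(8 - 3))))/(5387 + (149 - 325)*6) = (-10696 - 4*5*(1 + 2*(4*5)))/(5387 - 176*6) = (-10696 - 1*20*(1 + 2*20))/(5387 - 1056) = (-10696 - 1*20*(1 + 40))/4331 = (-10696 - 1*20*41)*(1/4331) = (-10696 - 820)*(1/4331) = -11516*1/4331 = -11516/4331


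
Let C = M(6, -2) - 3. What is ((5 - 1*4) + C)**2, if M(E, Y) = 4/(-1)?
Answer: 36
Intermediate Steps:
M(E, Y) = -4 (M(E, Y) = 4*(-1) = -4)
C = -7 (C = -4 - 3 = -7)
((5 - 1*4) + C)**2 = ((5 - 1*4) - 7)**2 = ((5 - 4) - 7)**2 = (1 - 7)**2 = (-6)**2 = 36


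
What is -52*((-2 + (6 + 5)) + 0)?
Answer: -468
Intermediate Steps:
-52*((-2 + (6 + 5)) + 0) = -52*((-2 + 11) + 0) = -52*(9 + 0) = -52*9 = -468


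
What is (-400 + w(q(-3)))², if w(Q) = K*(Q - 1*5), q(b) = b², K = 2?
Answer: 153664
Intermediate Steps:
w(Q) = -10 + 2*Q (w(Q) = 2*(Q - 1*5) = 2*(Q - 5) = 2*(-5 + Q) = -10 + 2*Q)
(-400 + w(q(-3)))² = (-400 + (-10 + 2*(-3)²))² = (-400 + (-10 + 2*9))² = (-400 + (-10 + 18))² = (-400 + 8)² = (-392)² = 153664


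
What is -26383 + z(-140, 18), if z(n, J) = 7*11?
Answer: -26306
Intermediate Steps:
z(n, J) = 77
-26383 + z(-140, 18) = -26383 + 77 = -26306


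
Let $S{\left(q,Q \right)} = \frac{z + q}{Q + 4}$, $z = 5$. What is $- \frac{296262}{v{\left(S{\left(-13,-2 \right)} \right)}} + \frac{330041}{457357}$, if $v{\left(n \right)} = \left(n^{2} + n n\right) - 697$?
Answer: $\frac{135716976799}{304142405} \approx 446.23$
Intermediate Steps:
$S{\left(q,Q \right)} = \frac{5 + q}{4 + Q}$ ($S{\left(q,Q \right)} = \frac{5 + q}{Q + 4} = \frac{5 + q}{4 + Q}$)
$v{\left(n \right)} = -697 + 2 n^{2}$ ($v{\left(n \right)} = \left(n^{2} + n^{2}\right) - 697 = 2 n^{2} - 697 = -697 + 2 n^{2}$)
$- \frac{296262}{v{\left(S{\left(-13,-2 \right)} \right)}} + \frac{330041}{457357} = - \frac{296262}{-697 + 2 \left(\frac{5 - 13}{4 - 2}\right)^{2}} + \frac{330041}{457357} = - \frac{296262}{-697 + 2 \left(\frac{1}{2} \left(-8\right)\right)^{2}} + 330041 \cdot \frac{1}{457357} = - \frac{296262}{-697 + 2 \left(\frac{1}{2} \left(-8\right)\right)^{2}} + \frac{330041}{457357} = - \frac{296262}{-697 + 2 \left(-4\right)^{2}} + \frac{330041}{457357} = - \frac{296262}{-697 + 2 \cdot 16} + \frac{330041}{457357} = - \frac{296262}{-697 + 32} + \frac{330041}{457357} = - \frac{296262}{-665} + \frac{330041}{457357} = \left(-296262\right) \left(- \frac{1}{665}\right) + \frac{330041}{457357} = \frac{296262}{665} + \frac{330041}{457357} = \frac{135716976799}{304142405}$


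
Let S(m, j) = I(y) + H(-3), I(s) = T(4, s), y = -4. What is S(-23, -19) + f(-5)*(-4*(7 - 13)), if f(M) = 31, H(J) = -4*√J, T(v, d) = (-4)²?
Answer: 760 - 4*I*√3 ≈ 760.0 - 6.9282*I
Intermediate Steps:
T(v, d) = 16
I(s) = 16
S(m, j) = 16 - 4*I*√3
S(-23, -19) + f(-5)*(-4*(7 - 13)) = (16 - 4*I*√3) + 31*(-4*(7 - 13)) = (16 - 4*I*√3) + 31*(-4*(-6)) = (16 - 4*I*√3) + 31*24 = (16 - 4*I*√3) + 744 = 760 - 4*I*√3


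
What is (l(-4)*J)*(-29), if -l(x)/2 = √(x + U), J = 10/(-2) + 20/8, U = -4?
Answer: -290*I*√2 ≈ -410.12*I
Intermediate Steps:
J = -5/2 (J = 10*(-½) + 20*(⅛) = -5 + 5/2 = -5/2 ≈ -2.5000)
l(x) = -2*√(-4 + x) (l(x) = -2*√(x - 4) = -2*√(-4 + x))
(l(-4)*J)*(-29) = (-2*√(-4 - 4)*(-5/2))*(-29) = (-4*I*√2*(-5/2))*(-29) = (10*I*√2)*(-29) = -290*I*√2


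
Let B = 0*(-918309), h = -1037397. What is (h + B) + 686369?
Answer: -351028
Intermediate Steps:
B = 0
(h + B) + 686369 = (-1037397 + 0) + 686369 = -1037397 + 686369 = -351028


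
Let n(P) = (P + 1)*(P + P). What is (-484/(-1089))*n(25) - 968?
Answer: -3512/9 ≈ -390.22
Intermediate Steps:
n(P) = 2*P*(1 + P) (n(P) = (1 + P)*(2*P) = 2*P*(1 + P))
(-484/(-1089))*n(25) - 968 = (-484/(-1089))*(2*25*(1 + 25)) - 968 = (-484*(-1/1089))*(2*25*26) - 968 = (4/9)*1300 - 968 = 5200/9 - 968 = -3512/9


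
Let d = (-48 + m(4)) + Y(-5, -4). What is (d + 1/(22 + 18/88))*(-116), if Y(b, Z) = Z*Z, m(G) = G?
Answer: 3168192/977 ≈ 3242.8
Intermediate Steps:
Y(b, Z) = Z**2
d = -28 (d = (-48 + 4) + (-4)**2 = -44 + 16 = -28)
(d + 1/(22 + 18/88))*(-116) = (-28 + 1/(22 + 18/88))*(-116) = (-28 + 1/(22 + 18*(1/88)))*(-116) = (-28 + 1/(22 + 9/44))*(-116) = (-28 + 1/(977/44))*(-116) = (-28 + 44/977)*(-116) = -27312/977*(-116) = 3168192/977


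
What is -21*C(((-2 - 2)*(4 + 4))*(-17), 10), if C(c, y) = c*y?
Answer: -114240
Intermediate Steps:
-21*C(((-2 - 2)*(4 + 4))*(-17), 10) = -21*((-2 - 2)*(4 + 4))*(-17)*10 = -21*-4*8*(-17)*10 = -21*(-32*(-17))*10 = -11424*10 = -21*5440 = -114240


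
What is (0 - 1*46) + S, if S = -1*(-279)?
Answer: 233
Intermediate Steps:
S = 279
(0 - 1*46) + S = (0 - 1*46) + 279 = (0 - 46) + 279 = -46 + 279 = 233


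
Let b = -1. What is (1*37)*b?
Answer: -37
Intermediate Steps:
(1*37)*b = (1*37)*(-1) = 37*(-1) = -37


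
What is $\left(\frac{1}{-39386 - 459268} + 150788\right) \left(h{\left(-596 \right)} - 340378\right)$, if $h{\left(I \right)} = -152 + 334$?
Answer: $- \frac{12789845411526398}{249327} \approx -5.1297 \cdot 10^{10}$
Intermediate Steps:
$h{\left(I \right)} = 182$
$\left(\frac{1}{-39386 - 459268} + 150788\right) \left(h{\left(-596 \right)} - 340378\right) = \left(\frac{1}{-39386 - 459268} + 150788\right) \left(182 - 340378\right) = \left(\frac{1}{-498654} + 150788\right) \left(-340196\right) = \left(- \frac{1}{498654} + 150788\right) \left(-340196\right) = \frac{75191039351}{498654} \left(-340196\right) = - \frac{12789845411526398}{249327}$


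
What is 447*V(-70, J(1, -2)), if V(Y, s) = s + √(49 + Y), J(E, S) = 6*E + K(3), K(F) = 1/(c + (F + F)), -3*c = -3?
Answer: 19221/7 + 447*I*√21 ≈ 2745.9 + 2048.4*I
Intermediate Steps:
c = 1 (c = -⅓*(-3) = 1)
K(F) = 1/(1 + 2*F) (K(F) = 1/(1 + (F + F)) = 1/(1 + 2*F))
J(E, S) = ⅐ + 6*E (J(E, S) = 6*E + 1/(1 + 2*3) = 6*E + 1/(1 + 6) = 6*E + 1/7 = 6*E + ⅐ = ⅐ + 6*E)
447*V(-70, J(1, -2)) = 447*((⅐ + 6*1) + √(49 - 70)) = 447*((⅐ + 6) + √(-21)) = 447*(43/7 + I*√21) = 19221/7 + 447*I*√21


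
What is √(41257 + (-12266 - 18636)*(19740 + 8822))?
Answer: I*√882581667 ≈ 29708.0*I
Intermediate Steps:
√(41257 + (-12266 - 18636)*(19740 + 8822)) = √(41257 - 30902*28562) = √(41257 - 882622924) = √(-882581667) = I*√882581667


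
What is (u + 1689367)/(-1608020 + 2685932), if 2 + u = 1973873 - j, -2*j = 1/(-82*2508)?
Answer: 1506733748255/443358140544 ≈ 3.3985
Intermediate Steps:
j = 1/411312 (j = -1/(2*((-82*2508))) = -½/(-205656) = -½*(-1/205656) = 1/411312 ≈ 2.4312e-6)
u = 811876828751/411312 (u = -2 + (1973873 - 1*1/411312) = -2 + (1973873 - 1/411312) = -2 + 811877651375/411312 = 811876828751/411312 ≈ 1.9739e+6)
(u + 1689367)/(-1608020 + 2685932) = (811876828751/411312 + 1689367)/(-1608020 + 2685932) = (1506733748255/411312)/1077912 = (1506733748255/411312)*(1/1077912) = 1506733748255/443358140544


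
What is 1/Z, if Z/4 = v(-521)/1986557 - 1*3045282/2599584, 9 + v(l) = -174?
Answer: -215175908012/1008350332991 ≈ -0.21339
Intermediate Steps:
v(l) = -183 (v(l) = -9 - 174 = -183)
Z = -1008350332991/215175908012 (Z = 4*(-183/1986557 - 1*3045282/2599584) = 4*(-183*1/1986557 - 3045282*1/2599584) = 4*(-183/1986557 - 507547/433264) = 4*(-1008350332991/860703632048) = -1008350332991/215175908012 ≈ -4.6862)
1/Z = 1/(-1008350332991/215175908012) = -215175908012/1008350332991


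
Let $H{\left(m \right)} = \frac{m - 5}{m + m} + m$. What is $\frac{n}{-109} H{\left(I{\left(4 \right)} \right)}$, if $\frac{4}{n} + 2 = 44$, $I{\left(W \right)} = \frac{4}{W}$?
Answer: $\frac{2}{2289} \approx 0.00087374$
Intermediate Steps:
$n = \frac{2}{21}$ ($n = \frac{4}{-2 + 44} = \frac{4}{42} = 4 \cdot \frac{1}{42} = \frac{2}{21} \approx 0.095238$)
$H{\left(m \right)} = m + \frac{-5 + m}{2 m}$ ($H{\left(m \right)} = \frac{-5 + m}{2 m} + m = m + \frac{-5 + m}{2 m}$)
$\frac{n}{-109} H{\left(I{\left(4 \right)} \right)} = \frac{2}{21 \left(-109\right)} \left(\frac{1}{2} + \frac{4}{4} - \frac{5}{2 \cdot \frac{4}{4}}\right) = \frac{2}{21} \left(- \frac{1}{109}\right) \left(\frac{1}{2} + 4 \cdot \frac{1}{4} - \frac{5}{2 \cdot 4 \cdot \frac{1}{4}}\right) = - \frac{2 \left(\frac{1}{2} + 1 - \frac{5}{2 \cdot 1}\right)}{2289} = - \frac{2 \left(\frac{1}{2} + 1 - \frac{5}{2}\right)}{2289} = \left(- \frac{2}{2289}\right) \left(-1\right) = \frac{2}{2289}$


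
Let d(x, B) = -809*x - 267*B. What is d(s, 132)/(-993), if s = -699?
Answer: -176749/331 ≈ -533.98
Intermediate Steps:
d(s, 132)/(-993) = (-809*(-699) - 267*132)/(-993) = (565491 - 35244)*(-1/993) = 530247*(-1/993) = -176749/331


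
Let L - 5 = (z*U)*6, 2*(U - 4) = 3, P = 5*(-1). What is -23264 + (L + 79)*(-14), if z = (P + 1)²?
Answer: -31832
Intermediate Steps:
P = -5
z = 16 (z = (-5 + 1)² = (-4)² = 16)
U = 11/2 (U = 4 + (½)*3 = 4 + 3/2 = 11/2 ≈ 5.5000)
L = 533 (L = 5 + (16*(11/2))*6 = 5 + 88*6 = 5 + 528 = 533)
-23264 + (L + 79)*(-14) = -23264 + (533 + 79)*(-14) = -23264 + 612*(-14) = -23264 - 8568 = -31832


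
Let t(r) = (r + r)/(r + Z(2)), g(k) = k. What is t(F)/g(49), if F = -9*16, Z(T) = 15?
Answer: 96/2107 ≈ 0.045562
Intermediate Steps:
F = -144
t(r) = 2*r/(15 + r) (t(r) = (r + r)/(r + 15) = (2*r)/(15 + r) = 2*r/(15 + r))
t(F)/g(49) = (2*(-144)/(15 - 144))/49 = (2*(-144)/(-129))*(1/49) = (2*(-144)*(-1/129))*(1/49) = (96/43)*(1/49) = 96/2107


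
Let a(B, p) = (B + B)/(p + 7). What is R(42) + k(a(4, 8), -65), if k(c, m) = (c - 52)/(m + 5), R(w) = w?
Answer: 9643/225 ≈ 42.858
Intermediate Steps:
a(B, p) = 2*B/(7 + p) (a(B, p) = (2*B)/(7 + p) = 2*B/(7 + p))
k(c, m) = (-52 + c)/(5 + m)
R(42) + k(a(4, 8), -65) = 42 + (-52 + 2*4/(7 + 8))/(5 - 65) = 42 + (-52 + 2*4/15)/(-60) = 42 - (-52 + 2*4*(1/15))/60 = 42 - (-52 + 8/15)/60 = 42 - 1/60*(-772/15) = 42 + 193/225 = 9643/225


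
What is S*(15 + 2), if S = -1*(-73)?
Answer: 1241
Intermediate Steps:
S = 73
S*(15 + 2) = 73*(15 + 2) = 73*17 = 1241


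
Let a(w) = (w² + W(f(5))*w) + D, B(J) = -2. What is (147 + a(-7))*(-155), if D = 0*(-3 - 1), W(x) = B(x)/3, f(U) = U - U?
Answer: -93310/3 ≈ -31103.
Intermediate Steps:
f(U) = 0
W(x) = -⅔ (W(x) = -2/3 = -2*⅓ = -⅔)
D = 0 (D = 0*(-4) = 0)
a(w) = w² - 2*w/3 (a(w) = (w² - 2*w/3) + 0 = w² - 2*w/3)
(147 + a(-7))*(-155) = (147 + (⅓)*(-7)*(-2 + 3*(-7)))*(-155) = (147 + (⅓)*(-7)*(-2 - 21))*(-155) = (147 + (⅓)*(-7)*(-23))*(-155) = (147 + 161/3)*(-155) = (602/3)*(-155) = -93310/3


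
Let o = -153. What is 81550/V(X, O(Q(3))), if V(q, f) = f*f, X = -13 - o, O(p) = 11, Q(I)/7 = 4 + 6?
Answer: 81550/121 ≈ 673.97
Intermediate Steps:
Q(I) = 70 (Q(I) = 7*(4 + 6) = 7*10 = 70)
X = 140 (X = -13 - 1*(-153) = -13 + 153 = 140)
V(q, f) = f²
81550/V(X, O(Q(3))) = 81550/(11²) = 81550/121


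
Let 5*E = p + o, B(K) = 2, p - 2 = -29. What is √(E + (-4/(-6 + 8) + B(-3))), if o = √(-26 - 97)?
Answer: √(-135 + 5*I*√123)/5 ≈ 0.46787 + 2.3704*I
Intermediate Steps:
p = -27 (p = 2 - 29 = -27)
o = I*√123 (o = √(-123) = I*√123 ≈ 11.091*I)
E = -27/5 + I*√123/5 (E = (-27 + I*√123)/5 = -27/5 + I*√123/5 ≈ -5.4 + 2.2181*I)
√(E + (-4/(-6 + 8) + B(-3))) = √((-27/5 + I*√123/5) + (-4/(-6 + 8) + 2)) = √((-27/5 + I*√123/5) + (-4/2 + 2)) = √((-27/5 + I*√123/5) + ((½)*(-4) + 2)) = √((-27/5 + I*√123/5) + (-2 + 2)) = √((-27/5 + I*√123/5) + 0) = √(-27/5 + I*√123/5)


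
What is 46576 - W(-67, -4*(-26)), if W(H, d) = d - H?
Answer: 46405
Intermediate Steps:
46576 - W(-67, -4*(-26)) = 46576 - (-4*(-26) - 1*(-67)) = 46576 - (104 + 67) = 46576 - 1*171 = 46576 - 171 = 46405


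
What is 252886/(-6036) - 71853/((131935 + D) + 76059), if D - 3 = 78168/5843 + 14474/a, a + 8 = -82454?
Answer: -1597148212368791464/37809735167345181 ≈ -42.242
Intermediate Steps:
a = -82462 (a = -8 - 82454 = -82462)
D = 3903397216/240912733 (D = 3 + (78168/5843 + 14474/(-82462)) = 3 + (78168*(1/5843) + 14474*(-1/82462)) = 3 + (78168/5843 - 7237/41231) = 3 + 3180659017/240912733 = 3903397216/240912733 ≈ 16.203)
252886/(-6036) - 71853/((131935 + D) + 76059) = 252886/(-6036) - 71853/((131935 + 3903397216/240912733) + 76059) = 252886*(-1/6036) - 71853/(31788724825571/240912733 + 76059) = -126443/3018 - 71853/50112306384818/240912733 = -126443/3018 - 71853*240912733/50112306384818 = -126443/3018 - 17310302604249/50112306384818 = -1597148212368791464/37809735167345181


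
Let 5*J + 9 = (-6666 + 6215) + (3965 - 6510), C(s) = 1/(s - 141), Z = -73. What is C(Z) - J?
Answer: 128613/214 ≈ 601.00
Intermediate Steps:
C(s) = 1/(-141 + s)
J = -601 (J = -9/5 + ((-6666 + 6215) + (3965 - 6510))/5 = -9/5 + (-451 - 2545)/5 = -9/5 + (⅕)*(-2996) = -9/5 - 2996/5 = -601)
C(Z) - J = 1/(-141 - 73) - 1*(-601) = 1/(-214) + 601 = -1/214 + 601 = 128613/214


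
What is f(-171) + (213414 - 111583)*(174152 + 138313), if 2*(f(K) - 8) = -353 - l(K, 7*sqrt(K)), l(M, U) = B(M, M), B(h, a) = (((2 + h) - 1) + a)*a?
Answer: 31818594091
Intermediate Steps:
B(h, a) = a*(1 + a + h) (B(h, a) = ((1 + h) + a)*a = (1 + a + h)*a = a*(1 + a + h))
l(M, U) = M*(1 + 2*M) (l(M, U) = M*(1 + M + M) = M*(1 + 2*M))
f(K) = -337/2 - K*(1 + 2*K)/2 (f(K) = 8 + (-353 - K*(1 + 2*K))/2 = 8 + (-353/2 - K*(1 + 2*K)/2) = -337/2 - K*(1 + 2*K)/2)
f(-171) + (213414 - 111583)*(174152 + 138313) = (-337/2 - 1/2*(-171)*(1 + 2*(-171))) + (213414 - 111583)*(174152 + 138313) = (-337/2 - 1/2*(-171)*(1 - 342)) + 101831*312465 = (-337/2 - 1/2*(-171)*(-341)) + 31818623415 = (-337/2 - 58311/2) + 31818623415 = -29324 + 31818623415 = 31818594091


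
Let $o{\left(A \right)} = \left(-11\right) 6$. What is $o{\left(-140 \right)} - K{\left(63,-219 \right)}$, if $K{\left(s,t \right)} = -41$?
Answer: $-25$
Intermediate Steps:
$o{\left(A \right)} = -66$
$o{\left(-140 \right)} - K{\left(63,-219 \right)} = -66 - -41 = -66 + 41 = -25$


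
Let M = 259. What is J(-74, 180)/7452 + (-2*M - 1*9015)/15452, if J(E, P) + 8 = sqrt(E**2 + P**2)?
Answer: -17790883/28787076 + sqrt(9469)/3726 ≈ -0.59190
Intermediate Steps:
J(E, P) = -8 + sqrt(E**2 + P**2)
J(-74, 180)/7452 + (-2*M - 1*9015)/15452 = (-8 + sqrt((-74)**2 + 180**2))/7452 + (-2*259 - 1*9015)/15452 = (-8 + sqrt(5476 + 32400))*(1/7452) + (-518 - 9015)*(1/15452) = (-8 + sqrt(37876))*(1/7452) - 9533*1/15452 = (-8 + 2*sqrt(9469))*(1/7452) - 9533/15452 = (-2/1863 + sqrt(9469)/3726) - 9533/15452 = -17790883/28787076 + sqrt(9469)/3726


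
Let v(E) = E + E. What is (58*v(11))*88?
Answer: 112288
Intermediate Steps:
v(E) = 2*E
(58*v(11))*88 = (58*(2*11))*88 = (58*22)*88 = 1276*88 = 112288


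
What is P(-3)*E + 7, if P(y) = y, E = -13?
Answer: 46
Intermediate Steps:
P(-3)*E + 7 = -3*(-13) + 7 = 39 + 7 = 46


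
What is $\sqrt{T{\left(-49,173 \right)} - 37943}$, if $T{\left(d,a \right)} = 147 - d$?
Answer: $i \sqrt{37747} \approx 194.29 i$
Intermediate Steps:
$\sqrt{T{\left(-49,173 \right)} - 37943} = \sqrt{\left(147 - -49\right) - 37943} = \sqrt{\left(147 + 49\right) - 37943} = \sqrt{196 - 37943} = \sqrt{-37747} = i \sqrt{37747}$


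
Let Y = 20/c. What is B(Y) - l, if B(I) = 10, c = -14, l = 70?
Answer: -60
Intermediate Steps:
Y = -10/7 (Y = 20/(-14) = 20*(-1/14) = -10/7 ≈ -1.4286)
B(Y) - l = 10 - 1*70 = 10 - 70 = -60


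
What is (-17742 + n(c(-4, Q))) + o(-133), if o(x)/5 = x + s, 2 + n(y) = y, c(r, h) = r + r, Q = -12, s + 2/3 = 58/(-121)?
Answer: -6687451/363 ≈ -18423.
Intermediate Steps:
s = -416/363 (s = -⅔ + 58/(-121) = -⅔ + 58*(-1/121) = -⅔ - 58/121 = -416/363 ≈ -1.1460)
c(r, h) = 2*r
n(y) = -2 + y
o(x) = -2080/363 + 5*x (o(x) = 5*(x - 416/363) = 5*(-416/363 + x) = -2080/363 + 5*x)
(-17742 + n(c(-4, Q))) + o(-133) = (-17742 + (-2 + 2*(-4))) + (-2080/363 + 5*(-133)) = (-17742 + (-2 - 8)) + (-2080/363 - 665) = (-17742 - 10) - 243475/363 = -17752 - 243475/363 = -6687451/363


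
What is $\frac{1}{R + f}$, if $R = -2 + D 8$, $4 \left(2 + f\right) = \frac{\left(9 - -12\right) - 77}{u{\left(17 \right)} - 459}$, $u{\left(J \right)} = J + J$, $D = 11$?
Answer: $\frac{425}{35714} \approx 0.0119$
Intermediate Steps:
$u{\left(J \right)} = 2 J$
$f = - \frac{836}{425}$ ($f = -2 + \frac{\left(\left(9 - -12\right) - 77\right) \frac{1}{2 \cdot 17 - 459}}{4} = -2 + \frac{\left(\left(9 + 12\right) - 77\right) \frac{1}{34 - 459}}{4} = -2 + \frac{\left(21 - 77\right) \frac{1}{-425}}{4} = -2 + \frac{\left(-56\right) \left(- \frac{1}{425}\right)}{4} = -2 + \frac{1}{4} \cdot \frac{56}{425} = -2 + \frac{14}{425} = - \frac{836}{425} \approx -1.9671$)
$R = 86$ ($R = -2 + 11 \cdot 8 = -2 + 88 = 86$)
$\frac{1}{R + f} = \frac{1}{86 - \frac{836}{425}} = \frac{1}{\frac{35714}{425}} = \frac{425}{35714}$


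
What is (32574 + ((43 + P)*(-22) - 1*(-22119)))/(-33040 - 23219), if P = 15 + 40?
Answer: -52537/56259 ≈ -0.93384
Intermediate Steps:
P = 55
(32574 + ((43 + P)*(-22) - 1*(-22119)))/(-33040 - 23219) = (32574 + ((43 + 55)*(-22) - 1*(-22119)))/(-33040 - 23219) = (32574 + (98*(-22) + 22119))/(-56259) = (32574 + (-2156 + 22119))*(-1/56259) = (32574 + 19963)*(-1/56259) = 52537*(-1/56259) = -52537/56259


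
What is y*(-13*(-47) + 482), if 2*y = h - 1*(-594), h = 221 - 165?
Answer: 355225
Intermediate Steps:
h = 56
y = 325 (y = (56 - 1*(-594))/2 = (56 + 594)/2 = (½)*650 = 325)
y*(-13*(-47) + 482) = 325*(-13*(-47) + 482) = 325*(611 + 482) = 325*1093 = 355225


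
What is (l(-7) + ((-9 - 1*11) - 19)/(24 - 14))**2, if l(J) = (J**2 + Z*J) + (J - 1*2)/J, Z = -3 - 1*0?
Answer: 22250089/4900 ≈ 4540.8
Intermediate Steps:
Z = -3 (Z = -3 + 0 = -3)
l(J) = J**2 - 3*J + (-2 + J)/J (l(J) = (J**2 - 3*J) + (J - 1*2)/J = (J**2 - 3*J) + (J - 2)/J = (J**2 - 3*J) + (-2 + J)/J = J**2 - 3*J + (-2 + J)/J)
(l(-7) + ((-9 - 1*11) - 19)/(24 - 14))**2 = ((1 + (-7)**2 - 3*(-7) - 2/(-7)) + ((-9 - 1*11) - 19)/(24 - 14))**2 = ((1 + 49 + 21 - 2*(-1/7)) + ((-9 - 11) - 19)/10)**2 = ((1 + 49 + 21 + 2/7) + (-20 - 19)*(1/10))**2 = (499/7 - 39*1/10)**2 = (499/7 - 39/10)**2 = (4717/70)**2 = 22250089/4900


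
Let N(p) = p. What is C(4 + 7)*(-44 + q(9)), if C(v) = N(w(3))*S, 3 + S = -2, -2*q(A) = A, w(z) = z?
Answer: 1455/2 ≈ 727.50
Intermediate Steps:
q(A) = -A/2
S = -5 (S = -3 - 2 = -5)
C(v) = -15 (C(v) = 3*(-5) = -15)
C(4 + 7)*(-44 + q(9)) = -15*(-44 - ½*9) = -15*(-44 - 9/2) = -15*(-97/2) = 1455/2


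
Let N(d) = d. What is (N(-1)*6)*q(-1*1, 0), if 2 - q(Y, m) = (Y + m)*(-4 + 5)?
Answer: -18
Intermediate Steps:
q(Y, m) = 2 - Y - m (q(Y, m) = 2 - (Y + m)*(-4 + 5) = 2 - (Y + m) = 2 + (-Y - m) = 2 - Y - m)
(N(-1)*6)*q(-1*1, 0) = (-1*6)*(2 - (-1) - 1*0) = -6*(2 - 1*(-1) + 0) = -6*(2 + 1 + 0) = -6*3 = -18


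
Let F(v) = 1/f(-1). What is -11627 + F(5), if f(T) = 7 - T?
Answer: -93015/8 ≈ -11627.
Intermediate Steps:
F(v) = ⅛ (F(v) = 1/(7 - 1*(-1)) = 1/(7 + 1) = 1/8 = ⅛)
-11627 + F(5) = -11627 + ⅛ = -93015/8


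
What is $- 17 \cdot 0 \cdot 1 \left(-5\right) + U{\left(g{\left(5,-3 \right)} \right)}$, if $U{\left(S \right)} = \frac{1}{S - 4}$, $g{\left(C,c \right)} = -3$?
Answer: $- \frac{1}{7} \approx -0.14286$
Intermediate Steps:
$U{\left(S \right)} = \frac{1}{-4 + S}$
$- 17 \cdot 0 \cdot 1 \left(-5\right) + U{\left(g{\left(5,-3 \right)} \right)} = - 17 \cdot 0 \cdot 1 \left(-5\right) + \frac{1}{-4 - 3} = - 17 \cdot 0 \left(-5\right) + \frac{1}{-7} = \left(-17\right) 0 - \frac{1}{7} = 0 - \frac{1}{7} = - \frac{1}{7}$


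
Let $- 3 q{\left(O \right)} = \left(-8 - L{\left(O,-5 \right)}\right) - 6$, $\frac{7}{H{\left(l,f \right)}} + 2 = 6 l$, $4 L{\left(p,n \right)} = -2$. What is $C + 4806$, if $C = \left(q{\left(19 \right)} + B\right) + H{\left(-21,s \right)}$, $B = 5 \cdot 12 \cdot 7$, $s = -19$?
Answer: $\frac{669497}{128} \approx 5230.4$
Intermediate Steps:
$L{\left(p,n \right)} = - \frac{1}{2}$ ($L{\left(p,n \right)} = \frac{1}{4} \left(-2\right) = - \frac{1}{2}$)
$H{\left(l,f \right)} = \frac{7}{-2 + 6 l}$
$B = 420$ ($B = 60 \cdot 7 = 420$)
$q{\left(O \right)} = \frac{9}{2}$ ($q{\left(O \right)} = - \frac{\left(-8 - - \frac{1}{2}\right) - 6}{3} = - \frac{\left(-8 + \frac{1}{2}\right) - 6}{3} = - \frac{- \frac{15}{2} - 6}{3} = \left(- \frac{1}{3}\right) \left(- \frac{27}{2}\right) = \frac{9}{2}$)
$C = \frac{54329}{128}$ ($C = \left(\frac{9}{2} + 420\right) + \frac{7}{2 \left(-1 + 3 \left(-21\right)\right)} = \frac{849}{2} + \frac{7}{2 \left(-1 - 63\right)} = \frac{849}{2} + \frac{7}{2 \left(-64\right)} = \frac{849}{2} + \frac{7}{2} \left(- \frac{1}{64}\right) = \frac{849}{2} - \frac{7}{128} = \frac{54329}{128} \approx 424.45$)
$C + 4806 = \frac{54329}{128} + 4806 = \frac{669497}{128}$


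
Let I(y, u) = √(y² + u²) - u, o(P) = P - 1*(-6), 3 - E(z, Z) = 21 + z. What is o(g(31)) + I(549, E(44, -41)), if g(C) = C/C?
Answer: 69 + √305245 ≈ 621.49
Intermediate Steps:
g(C) = 1
E(z, Z) = -18 - z (E(z, Z) = 3 - (21 + z) = 3 + (-21 - z) = -18 - z)
o(P) = 6 + P (o(P) = P + 6 = 6 + P)
I(y, u) = √(u² + y²) - u
o(g(31)) + I(549, E(44, -41)) = (6 + 1) + (√((-18 - 1*44)² + 549²) - (-18 - 1*44)) = 7 + (√((-18 - 44)² + 301401) - (-18 - 44)) = 7 + (√((-62)² + 301401) - 1*(-62)) = 7 + (√(3844 + 301401) + 62) = 7 + (√305245 + 62) = 7 + (62 + √305245) = 69 + √305245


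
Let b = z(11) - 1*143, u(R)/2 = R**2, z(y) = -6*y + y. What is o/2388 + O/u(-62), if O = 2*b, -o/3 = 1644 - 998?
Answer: -165052/191239 ≈ -0.86307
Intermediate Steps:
z(y) = -5*y
u(R) = 2*R**2
b = -198 (b = -5*11 - 1*143 = -55 - 143 = -198)
o = -1938 (o = -3*(1644 - 998) = -3*646 = -1938)
O = -396 (O = 2*(-198) = -396)
o/2388 + O/u(-62) = -1938/2388 - 396/(2*(-62)**2) = -1938*1/2388 - 396/(2*3844) = -323/398 - 396/7688 = -323/398 - 396*1/7688 = -323/398 - 99/1922 = -165052/191239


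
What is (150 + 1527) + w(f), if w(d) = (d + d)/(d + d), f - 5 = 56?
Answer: 1678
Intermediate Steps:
f = 61 (f = 5 + 56 = 61)
w(d) = 1 (w(d) = (2*d)/((2*d)) = (2*d)*(1/(2*d)) = 1)
(150 + 1527) + w(f) = (150 + 1527) + 1 = 1677 + 1 = 1678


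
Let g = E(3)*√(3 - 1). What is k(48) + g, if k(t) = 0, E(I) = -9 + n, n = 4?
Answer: -5*√2 ≈ -7.0711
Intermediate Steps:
E(I) = -5 (E(I) = -9 + 4 = -5)
g = -5*√2 (g = -5*√(3 - 1) = -5*√2 ≈ -7.0711)
k(48) + g = 0 - 5*√2 = -5*√2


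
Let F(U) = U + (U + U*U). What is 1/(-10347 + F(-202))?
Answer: 1/30053 ≈ 3.3275e-5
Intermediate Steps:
F(U) = U² + 2*U (F(U) = U + (U + U²) = U² + 2*U)
1/(-10347 + F(-202)) = 1/(-10347 - 202*(2 - 202)) = 1/(-10347 - 202*(-200)) = 1/(-10347 + 40400) = 1/30053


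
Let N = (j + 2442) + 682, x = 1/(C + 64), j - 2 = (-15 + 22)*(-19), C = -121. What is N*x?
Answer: -2993/57 ≈ -52.509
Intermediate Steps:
j = -131 (j = 2 + (-15 + 22)*(-19) = 2 + 7*(-19) = 2 - 133 = -131)
x = -1/57 (x = 1/(-121 + 64) = 1/(-57) = -1/57 ≈ -0.017544)
N = 2993 (N = (-131 + 2442) + 682 = 2311 + 682 = 2993)
N*x = 2993*(-1/57) = -2993/57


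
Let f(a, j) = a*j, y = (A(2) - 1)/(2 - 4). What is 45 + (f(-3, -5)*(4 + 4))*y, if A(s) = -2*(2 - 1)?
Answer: 225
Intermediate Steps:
A(s) = -2 (A(s) = -2*1 = -2)
y = 3/2 (y = (-2 - 1)/(2 - 4) = -3/(-2) = -3*(-½) = 3/2 ≈ 1.5000)
45 + (f(-3, -5)*(4 + 4))*y = 45 + ((-3*(-5))*(4 + 4))*(3/2) = 45 + (15*8)*(3/2) = 45 + 120*(3/2) = 45 + 180 = 225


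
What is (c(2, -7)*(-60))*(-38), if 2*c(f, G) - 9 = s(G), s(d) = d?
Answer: 2280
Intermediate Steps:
c(f, G) = 9/2 + G/2
(c(2, -7)*(-60))*(-38) = ((9/2 + (½)*(-7))*(-60))*(-38) = ((9/2 - 7/2)*(-60))*(-38) = (1*(-60))*(-38) = -60*(-38) = 2280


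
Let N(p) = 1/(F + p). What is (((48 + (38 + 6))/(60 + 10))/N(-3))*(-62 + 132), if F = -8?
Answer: -1012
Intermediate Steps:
N(p) = 1/(-8 + p)
(((48 + (38 + 6))/(60 + 10))/N(-3))*(-62 + 132) = (((48 + (38 + 6))/(60 + 10))/(1/(-8 - 3)))*(-62 + 132) = (((48 + 44)/70)/(1/(-11)))*70 = ((92*(1/70))/(-1/11))*70 = ((46/35)*(-11))*70 = -506/35*70 = -1012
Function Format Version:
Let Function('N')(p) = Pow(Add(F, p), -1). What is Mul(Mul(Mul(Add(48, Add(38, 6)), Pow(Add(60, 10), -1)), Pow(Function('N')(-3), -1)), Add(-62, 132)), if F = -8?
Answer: -1012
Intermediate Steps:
Function('N')(p) = Pow(Add(-8, p), -1)
Mul(Mul(Mul(Add(48, Add(38, 6)), Pow(Add(60, 10), -1)), Pow(Function('N')(-3), -1)), Add(-62, 132)) = Mul(Mul(Mul(Add(48, Add(38, 6)), Pow(Add(60, 10), -1)), Pow(Pow(Add(-8, -3), -1), -1)), Add(-62, 132)) = Mul(Mul(Mul(Add(48, 44), Pow(70, -1)), Pow(Pow(-11, -1), -1)), 70) = Mul(Mul(Mul(92, Rational(1, 70)), Pow(Rational(-1, 11), -1)), 70) = Mul(Mul(Rational(46, 35), -11), 70) = Mul(Rational(-506, 35), 70) = -1012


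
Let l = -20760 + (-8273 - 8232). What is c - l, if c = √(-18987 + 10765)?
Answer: 37265 + I*√8222 ≈ 37265.0 + 90.675*I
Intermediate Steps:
l = -37265 (l = -20760 - 16505 = -37265)
c = I*√8222 (c = √(-8222) = I*√8222 ≈ 90.675*I)
c - l = I*√8222 - 1*(-37265) = I*√8222 + 37265 = 37265 + I*√8222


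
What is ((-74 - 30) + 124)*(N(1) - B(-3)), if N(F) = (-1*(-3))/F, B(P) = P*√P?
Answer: 60 + 60*I*√3 ≈ 60.0 + 103.92*I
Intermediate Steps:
B(P) = P^(3/2)
N(F) = 3/F
((-74 - 30) + 124)*(N(1) - B(-3)) = ((-74 - 30) + 124)*(3/1 - (-3)^(3/2)) = (-104 + 124)*(3*1 - (-3)*I*√3) = 20*(3 + 3*I*√3) = 60 + 60*I*√3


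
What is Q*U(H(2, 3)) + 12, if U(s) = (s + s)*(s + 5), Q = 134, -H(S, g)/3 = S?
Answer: 1620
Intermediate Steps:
H(S, g) = -3*S
U(s) = 2*s*(5 + s) (U(s) = (2*s)*(5 + s) = 2*s*(5 + s))
Q*U(H(2, 3)) + 12 = 134*(2*(-3*2)*(5 - 3*2)) + 12 = 134*(2*(-6)*(5 - 6)) + 12 = 134*(2*(-6)*(-1)) + 12 = 134*12 + 12 = 1608 + 12 = 1620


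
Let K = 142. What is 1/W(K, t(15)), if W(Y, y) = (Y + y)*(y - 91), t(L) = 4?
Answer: -1/12702 ≈ -7.8728e-5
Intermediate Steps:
W(Y, y) = (-91 + y)*(Y + y) (W(Y, y) = (Y + y)*(-91 + y) = (-91 + y)*(Y + y))
1/W(K, t(15)) = 1/(4² - 91*142 - 91*4 + 142*4) = 1/(16 - 12922 - 364 + 568) = 1/(-12702) = -1/12702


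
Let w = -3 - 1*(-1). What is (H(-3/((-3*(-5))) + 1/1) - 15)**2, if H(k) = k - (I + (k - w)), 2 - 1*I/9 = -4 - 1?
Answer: 6400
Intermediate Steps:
w = -2 (w = -3 + 1 = -2)
I = 63 (I = 18 - 9*(-4 - 1) = 18 - 9*(-5) = 18 + 45 = 63)
H(k) = -65 (H(k) = k - (63 + (k - 1*(-2))) = k - (63 + (k + 2)) = k - (63 + (2 + k)) = k - (65 + k) = k + (-65 - k) = -65)
(H(-3/((-3*(-5))) + 1/1) - 15)**2 = (-65 - 15)**2 = (-80)**2 = 6400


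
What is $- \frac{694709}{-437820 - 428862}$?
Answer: $\frac{694709}{866682} \approx 0.80157$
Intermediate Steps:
$- \frac{694709}{-437820 - 428862} = - \frac{694709}{-866682} = \left(-694709\right) \left(- \frac{1}{866682}\right) = \frac{694709}{866682}$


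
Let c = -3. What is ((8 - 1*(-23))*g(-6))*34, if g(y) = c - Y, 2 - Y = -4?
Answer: -9486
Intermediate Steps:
Y = 6 (Y = 2 - 1*(-4) = 2 + 4 = 6)
g(y) = -9 (g(y) = -3 - 1*6 = -3 - 6 = -9)
((8 - 1*(-23))*g(-6))*34 = ((8 - 1*(-23))*(-9))*34 = ((8 + 23)*(-9))*34 = (31*(-9))*34 = -279*34 = -9486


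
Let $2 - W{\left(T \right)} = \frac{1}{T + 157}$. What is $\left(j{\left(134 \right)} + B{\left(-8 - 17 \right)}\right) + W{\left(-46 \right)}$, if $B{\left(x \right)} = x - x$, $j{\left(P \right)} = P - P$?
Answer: $\frac{221}{111} \approx 1.991$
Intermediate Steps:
$W{\left(T \right)} = 2 - \frac{1}{157 + T}$ ($W{\left(T \right)} = 2 - \frac{1}{T + 157} = 2 - \frac{1}{157 + T}$)
$j{\left(P \right)} = 0$
$B{\left(x \right)} = 0$
$\left(j{\left(134 \right)} + B{\left(-8 - 17 \right)}\right) + W{\left(-46 \right)} = \left(0 + 0\right) + \frac{313 + 2 \left(-46\right)}{157 - 46} = 0 + \frac{313 - 92}{111} = 0 + \frac{1}{111} \cdot 221 = 0 + \frac{221}{111} = \frac{221}{111}$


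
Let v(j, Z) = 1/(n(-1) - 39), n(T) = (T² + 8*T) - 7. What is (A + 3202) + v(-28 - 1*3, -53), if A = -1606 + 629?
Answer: 117924/53 ≈ 2225.0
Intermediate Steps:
n(T) = -7 + T² + 8*T
A = -977
v(j, Z) = -1/53 (v(j, Z) = 1/((-7 + (-1)² + 8*(-1)) - 39) = 1/((-7 + 1 - 8) - 39) = 1/(-14 - 39) = 1/(-53) = -1/53)
(A + 3202) + v(-28 - 1*3, -53) = (-977 + 3202) - 1/53 = 2225 - 1/53 = 117924/53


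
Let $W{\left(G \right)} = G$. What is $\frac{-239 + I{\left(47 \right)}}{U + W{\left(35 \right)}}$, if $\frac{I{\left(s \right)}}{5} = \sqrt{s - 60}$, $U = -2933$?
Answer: $\frac{239}{2898} - \frac{5 i \sqrt{13}}{2898} \approx 0.082471 - 0.0062208 i$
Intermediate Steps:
$I{\left(s \right)} = 5 \sqrt{-60 + s}$ ($I{\left(s \right)} = 5 \sqrt{s - 60} = 5 \sqrt{-60 + s}$)
$\frac{-239 + I{\left(47 \right)}}{U + W{\left(35 \right)}} = \frac{-239 + 5 \sqrt{-60 + 47}}{-2933 + 35} = \frac{-239 + 5 \sqrt{-13}}{-2898} = \left(-239 + 5 i \sqrt{13}\right) \left(- \frac{1}{2898}\right) = \frac{239}{2898} - \frac{5 i \sqrt{13}}{2898}$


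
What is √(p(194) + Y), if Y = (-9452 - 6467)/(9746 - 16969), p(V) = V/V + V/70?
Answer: √381887485805/252805 ≈ 2.4445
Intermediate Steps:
p(V) = 1 + V/70 (p(V) = 1 + V*(1/70) = 1 + V/70)
Y = 15919/7223 (Y = -15919/(-7223) = -15919*(-1/7223) = 15919/7223 ≈ 2.2039)
√(p(194) + Y) = √((1 + (1/70)*194) + 15919/7223) = √((1 + 97/35) + 15919/7223) = √(132/35 + 15919/7223) = √(1510601/252805) = √381887485805/252805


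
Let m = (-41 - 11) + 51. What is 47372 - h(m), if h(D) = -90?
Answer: 47462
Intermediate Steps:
m = -1 (m = -52 + 51 = -1)
47372 - h(m) = 47372 - 1*(-90) = 47372 + 90 = 47462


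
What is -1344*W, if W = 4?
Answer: -5376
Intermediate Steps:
-1344*W = -1344*4 = -5376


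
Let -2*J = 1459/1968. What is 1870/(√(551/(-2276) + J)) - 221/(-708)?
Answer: 221/708 - 1496*I*√192094018770/274471 ≈ 0.31215 - 2388.9*I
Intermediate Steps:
J = -1459/3936 (J = -1459/(2*1968) = -½*1459/1968 = -1459/3936 ≈ -0.37068)
1870/(√(551/(-2276) + J)) - 221/(-708) = 1870/(√(551/(-2276) - 1459/3936)) - 221/(-708) = 1870/(√(551*(-1/2276) - 1459/3936)) - 221*(-1/708) = 1870/(√(-551/2276 - 1459/3936)) + 221/708 = 1870/(√(-1372355/2239584)) + 221/708 = 1870/((I*√192094018770/559896)) + 221/708 = 1870*(-4*I*√192094018770/1372355) + 221/708 = -1496*I*√192094018770/274471 + 221/708 = 221/708 - 1496*I*√192094018770/274471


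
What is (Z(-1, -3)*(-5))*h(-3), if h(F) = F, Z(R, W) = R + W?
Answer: -60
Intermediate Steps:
(Z(-1, -3)*(-5))*h(-3) = ((-1 - 3)*(-5))*(-3) = -4*(-5)*(-3) = 20*(-3) = -60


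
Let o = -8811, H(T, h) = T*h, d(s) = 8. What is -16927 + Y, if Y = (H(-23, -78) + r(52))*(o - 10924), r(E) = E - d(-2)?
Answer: -36289857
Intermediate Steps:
r(E) = -8 + E (r(E) = E - 1*8 = E - 8 = -8 + E)
Y = -36272930 (Y = (-23*(-78) + (-8 + 52))*(-8811 - 10924) = (1794 + 44)*(-19735) = 1838*(-19735) = -36272930)
-16927 + Y = -16927 - 36272930 = -36289857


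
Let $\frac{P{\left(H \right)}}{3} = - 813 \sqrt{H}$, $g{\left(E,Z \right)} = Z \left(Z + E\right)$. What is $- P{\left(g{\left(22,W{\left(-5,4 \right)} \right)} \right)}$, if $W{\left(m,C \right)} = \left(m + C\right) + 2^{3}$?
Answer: $2439 \sqrt{203} \approx 34750.0$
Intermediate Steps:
$W{\left(m,C \right)} = 8 + C + m$ ($W{\left(m,C \right)} = \left(C + m\right) + 8 = 8 + C + m$)
$g{\left(E,Z \right)} = Z \left(E + Z\right)$
$P{\left(H \right)} = - 2439 \sqrt{H}$ ($P{\left(H \right)} = 3 \left(- 813 \sqrt{H}\right) = - 2439 \sqrt{H}$)
$- P{\left(g{\left(22,W{\left(-5,4 \right)} \right)} \right)} = - \left(-2439\right) \sqrt{\left(8 + 4 - 5\right) \left(22 + \left(8 + 4 - 5\right)\right)} = - \left(-2439\right) \sqrt{7 \left(22 + 7\right)} = - \left(-2439\right) \sqrt{7 \cdot 29} = - \left(-2439\right) \sqrt{203} = 2439 \sqrt{203}$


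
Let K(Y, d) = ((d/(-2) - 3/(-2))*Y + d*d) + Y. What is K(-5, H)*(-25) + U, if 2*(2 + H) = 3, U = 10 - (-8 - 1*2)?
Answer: 715/2 ≈ 357.50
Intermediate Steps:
U = 20 (U = 10 - (-8 - 2) = 10 - 1*(-10) = 10 + 10 = 20)
H = -½ (H = -2 + (½)*3 = -2 + 3/2 = -½ ≈ -0.50000)
K(Y, d) = Y + d² + Y*(3/2 - d/2) (K(Y, d) = ((d*(-½) - 3*(-½))*Y + d²) + Y = ((-d/2 + 3/2)*Y + d²) + Y = ((3/2 - d/2)*Y + d²) + Y = (Y*(3/2 - d/2) + d²) + Y = (d² + Y*(3/2 - d/2)) + Y = Y + d² + Y*(3/2 - d/2))
K(-5, H)*(-25) + U = ((-½)² + (5/2)*(-5) - ½*(-5)*(-½))*(-25) + 20 = (¼ - 25/2 - 5/4)*(-25) + 20 = -27/2*(-25) + 20 = 675/2 + 20 = 715/2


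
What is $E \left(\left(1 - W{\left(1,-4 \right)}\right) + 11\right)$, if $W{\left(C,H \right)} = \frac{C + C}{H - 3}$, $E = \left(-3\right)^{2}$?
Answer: $\frac{774}{7} \approx 110.57$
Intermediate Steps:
$E = 9$
$W{\left(C,H \right)} = \frac{2 C}{-3 + H}$
$E \left(\left(1 - W{\left(1,-4 \right)}\right) + 11\right) = 9 \left(\left(1 - 2 \cdot 1 \frac{1}{-3 - 4}\right) + 11\right) = 9 \left(\left(1 - 2 \cdot 1 \frac{1}{-7}\right) + 11\right) = 9 \left(\left(1 - 2 \cdot 1 \left(- \frac{1}{7}\right)\right) + 11\right) = 9 \left(\left(1 - - \frac{2}{7}\right) + 11\right) = 9 \left(\left(1 + \frac{2}{7}\right) + 11\right) = 9 \left(\frac{9}{7} + 11\right) = 9 \cdot \frac{86}{7} = \frac{774}{7}$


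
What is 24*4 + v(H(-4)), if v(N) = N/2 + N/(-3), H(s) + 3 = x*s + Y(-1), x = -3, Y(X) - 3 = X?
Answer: 587/6 ≈ 97.833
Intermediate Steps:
Y(X) = 3 + X
H(s) = -1 - 3*s (H(s) = -3 + (-3*s + (3 - 1)) = -3 + (-3*s + 2) = -3 + (2 - 3*s) = -1 - 3*s)
v(N) = N/6 (v(N) = N*(½) + N*(-⅓) = N/2 - N/3 = N/6)
24*4 + v(H(-4)) = 24*4 + (-1 - 3*(-4))/6 = 96 + (-1 + 12)/6 = 96 + (⅙)*11 = 96 + 11/6 = 587/6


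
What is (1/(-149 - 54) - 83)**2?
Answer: 283922500/41209 ≈ 6889.8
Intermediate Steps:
(1/(-149 - 54) - 83)**2 = (1/(-203) - 83)**2 = (-1/203 - 83)**2 = (-16850/203)**2 = 283922500/41209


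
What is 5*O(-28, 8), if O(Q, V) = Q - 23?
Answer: -255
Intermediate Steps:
O(Q, V) = -23 + Q
5*O(-28, 8) = 5*(-23 - 28) = 5*(-51) = -255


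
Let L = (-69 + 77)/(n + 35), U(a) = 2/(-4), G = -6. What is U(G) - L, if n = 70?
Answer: -121/210 ≈ -0.57619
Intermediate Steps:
U(a) = -½ (U(a) = 2*(-¼) = -½)
L = 8/105 (L = (-69 + 77)/(70 + 35) = 8/105 ≈ 0.076190)
U(G) - L = -½ - 1*8/105 = -½ - 8/105 = -121/210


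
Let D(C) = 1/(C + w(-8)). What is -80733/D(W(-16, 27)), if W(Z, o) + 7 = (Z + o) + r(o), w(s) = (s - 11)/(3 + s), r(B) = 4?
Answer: -4763247/5 ≈ -9.5265e+5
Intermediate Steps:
w(s) = (-11 + s)/(3 + s)
W(Z, o) = -3 + Z + o (W(Z, o) = -7 + ((Z + o) + 4) = -7 + (4 + Z + o) = -3 + Z + o)
D(C) = 1/(19/5 + C) (D(C) = 1/(C + (-11 - 8)/(3 - 8)) = 1/(C - 19/(-5)) = 1/(C - 1/5*(-19)) = 1/(C + 19/5) = 1/(19/5 + C))
-80733/D(W(-16, 27)) = -80733/(5/(19 + 5*(-3 - 16 + 27))) = -80733/(5/(19 + 5*8)) = -80733/(5/(19 + 40)) = -80733/(5/59) = -80733/(5*(1/59)) = -80733/5/59 = -80733*59/5 = -4763247/5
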